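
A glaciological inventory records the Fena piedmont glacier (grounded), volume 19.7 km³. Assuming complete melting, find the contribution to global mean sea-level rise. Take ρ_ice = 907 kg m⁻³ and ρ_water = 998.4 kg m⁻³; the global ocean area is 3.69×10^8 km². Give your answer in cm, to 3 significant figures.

≈ 4.85×10^-3 cm

Fena: 19.7 km³ × (907/998.4) = 17.90 km³ of water.
Spread over 3.69×10^14 m² of ocean, Δh = 1.790×10^10 / 3.69×10^14 = 4.85×10^-5 m = 4.85×10^-3 cm.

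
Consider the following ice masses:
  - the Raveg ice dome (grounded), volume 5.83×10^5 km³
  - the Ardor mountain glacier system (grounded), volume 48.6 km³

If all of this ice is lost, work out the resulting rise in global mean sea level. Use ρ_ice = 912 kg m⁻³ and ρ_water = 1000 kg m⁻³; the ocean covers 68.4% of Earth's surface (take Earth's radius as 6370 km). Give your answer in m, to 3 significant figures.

Raveg: 5.83×10^5 km³ × (912/1000) = 5.317×10^5 km³ of water.
Ardor: 48.6 km³ × (912/1000) = 44.32 km³ of water.
Total added water ≈ 5.317×10^14 m³ over 3.49×10^14 m² → Δh = 1.52 m.

≈ 1.52 m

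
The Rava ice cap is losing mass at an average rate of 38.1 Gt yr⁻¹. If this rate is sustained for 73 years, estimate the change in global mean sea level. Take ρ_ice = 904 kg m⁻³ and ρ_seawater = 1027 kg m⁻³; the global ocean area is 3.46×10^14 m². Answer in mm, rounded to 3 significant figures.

≈ 7.83 mm

Total mass lost = 38.1 Gt/yr × 73 yr = 2781 Gt = 2.781×10^15 kg.
ρ_w = 1027 kg m⁻³, so water volume = 2.781×10^15 / 1027 = 2.708×10^12 m³.
Δh = 2.708×10^12 / 3.46×10^14 = 7.83×10^-3 m = 7.83 mm.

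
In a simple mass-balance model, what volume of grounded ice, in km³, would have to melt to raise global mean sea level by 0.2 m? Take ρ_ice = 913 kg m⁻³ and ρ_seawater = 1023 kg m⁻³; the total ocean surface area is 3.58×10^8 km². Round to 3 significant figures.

Required water volume = Δh × A = 0.2 m × 3.58×10^14 m² = 7.160×10^13 m³ = 7.160×10^4 km³.
Ice volume = water volume × ρ_w/ρ_ice = 7.160×10^4 × 1023/913 = 8.02×10^4 km³.

≈ 8.02×10^4 km³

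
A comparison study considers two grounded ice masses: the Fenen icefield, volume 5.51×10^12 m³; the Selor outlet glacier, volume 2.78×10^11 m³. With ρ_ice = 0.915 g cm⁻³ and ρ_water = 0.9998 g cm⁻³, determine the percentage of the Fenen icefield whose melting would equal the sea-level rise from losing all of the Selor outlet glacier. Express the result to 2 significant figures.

≈ 5.0 %

Equal sea-level rise means equal mass of meltwater, i.e. equal mass of ice lost.
Ice mass of Selor: 2.544×10^14 kg; ice mass of Fenen: 5.042×10^15 kg.
Fraction required = 2.544×10^14 / 5.042×10^15 = 0.0505 → 5.0 %.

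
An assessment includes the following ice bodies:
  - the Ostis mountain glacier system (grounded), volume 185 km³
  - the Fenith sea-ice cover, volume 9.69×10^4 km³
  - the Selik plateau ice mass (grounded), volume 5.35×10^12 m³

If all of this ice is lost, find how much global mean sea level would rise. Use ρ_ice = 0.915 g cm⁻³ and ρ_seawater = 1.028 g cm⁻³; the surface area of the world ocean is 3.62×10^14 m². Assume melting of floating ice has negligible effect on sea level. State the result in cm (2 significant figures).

≈ 1.4 cm

Ostis: 185 km³ × (915/1028) = 164.7 km³ of water.
The Fenith sea-ice cover is floating and already displaces its own weight of water, so its melt adds essentially nothing to sea level.
Selik: 5.35×10^12 m³ × (915/1028) = 4.762×10^12 m³ of water.
Total added water ≈ 4.927×10^12 m³ over 3.62×10^14 m² → Δh = 0.0136 m = 1.4 cm.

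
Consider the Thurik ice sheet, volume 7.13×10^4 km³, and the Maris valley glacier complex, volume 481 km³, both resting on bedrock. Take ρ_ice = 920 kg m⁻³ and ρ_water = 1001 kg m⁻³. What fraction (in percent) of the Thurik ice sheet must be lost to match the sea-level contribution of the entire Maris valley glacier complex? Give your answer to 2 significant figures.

Equal sea-level rise means equal mass of meltwater, i.e. equal mass of ice lost.
Ice mass of Maris: 4.425×10^14 kg; ice mass of Thurik: 6.560×10^16 kg.
Fraction required = 4.425×10^14 / 6.560×10^16 = 6.75×10^-3 → 0.67 %.

≈ 0.67 %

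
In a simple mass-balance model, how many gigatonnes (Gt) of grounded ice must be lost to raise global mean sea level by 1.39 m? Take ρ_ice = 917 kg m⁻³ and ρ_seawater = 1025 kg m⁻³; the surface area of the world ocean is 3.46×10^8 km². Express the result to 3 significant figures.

≈ 4.93×10^5 Gt

Required water volume = Δh × A = 1.39 m × 3.46×10^14 m² = 4.809×10^14 m³.
ρ_w = 1025 kg m⁻³, so the mass of water = 4.809×10^14 m³ × 1025 kg m⁻³ = 4.930×10^17 kg = 4.93×10^5 Gt (and the same mass of ice, by conservation).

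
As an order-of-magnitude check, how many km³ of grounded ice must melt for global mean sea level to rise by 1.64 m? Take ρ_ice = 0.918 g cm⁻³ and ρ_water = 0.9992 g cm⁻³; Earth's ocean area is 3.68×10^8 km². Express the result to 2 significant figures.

≈ 6.6×10^5 km³

Required water volume = Δh × A = 1.64 m × 3.68×10^14 m² = 6.035×10^14 m³ = 6.035×10^5 km³.
Ice volume = water volume × ρ_w/ρ_ice = 6.035×10^5 × 999.2/918 = 6.6×10^5 km³.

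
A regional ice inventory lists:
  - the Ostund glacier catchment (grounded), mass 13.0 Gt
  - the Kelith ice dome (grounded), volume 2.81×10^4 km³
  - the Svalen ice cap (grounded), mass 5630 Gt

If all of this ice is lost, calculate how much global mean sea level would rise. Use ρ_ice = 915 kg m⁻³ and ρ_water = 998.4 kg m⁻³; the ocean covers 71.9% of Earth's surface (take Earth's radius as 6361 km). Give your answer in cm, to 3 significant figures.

≈ 8.59 cm

Ostund: 13.0 Gt = 1.300×10^13 kg; dividing by ρ_w = 998.4 kg m⁻³ gives 1.302×10^10 m³ of water.
Kelith: 2.81×10^4 km³ × (915/998.4) = 2.575×10^4 km³ of water.
Svalen: 5630 Gt = 5.630×10^15 kg; dividing by ρ_w = 998.4 kg m⁻³ gives 5.639×10^12 m³ of water.
Total added water ≈ 3.140×10^13 m³ over 3.66×10^14 m² → Δh = 0.0859 m = 8.59 cm.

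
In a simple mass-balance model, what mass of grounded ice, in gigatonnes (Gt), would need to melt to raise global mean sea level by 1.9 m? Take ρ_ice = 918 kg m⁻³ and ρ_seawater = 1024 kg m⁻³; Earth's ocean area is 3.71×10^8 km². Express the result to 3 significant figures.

≈ 7.22×10^5 Gt

Required water volume = Δh × A = 1.9 m × 3.71×10^14 m² = 7.049×10^14 m³.
ρ_w = 1024 kg m⁻³, so the mass of water = 7.049×10^14 m³ × 1024 kg m⁻³ = 7.218×10^17 kg = 7.22×10^5 Gt (and the same mass of ice, by conservation).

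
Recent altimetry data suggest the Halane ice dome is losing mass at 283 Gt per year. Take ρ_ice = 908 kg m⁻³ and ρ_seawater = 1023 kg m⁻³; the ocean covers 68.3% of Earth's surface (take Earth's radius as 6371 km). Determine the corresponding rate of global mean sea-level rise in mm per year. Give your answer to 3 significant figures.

≈ 0.794 mm/yr

ρ_w = 1023 kg m⁻³. Annual water volume added = 283 Gt / ρ_w = 2.830×10^14 kg / 1023 kg m⁻³ = 2.766×10^11 m³.
Δh per year = 2.766×10^11 / 3.48×10^14 = 7.94×10^-4 m = 0.794 mm.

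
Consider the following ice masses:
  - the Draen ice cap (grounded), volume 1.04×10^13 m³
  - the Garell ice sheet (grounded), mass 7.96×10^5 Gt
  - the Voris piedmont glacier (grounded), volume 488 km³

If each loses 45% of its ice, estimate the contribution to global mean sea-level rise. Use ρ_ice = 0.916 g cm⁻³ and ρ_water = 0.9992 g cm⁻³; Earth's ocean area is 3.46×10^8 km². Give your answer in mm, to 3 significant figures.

≈ 1050 mm

Draen: 0.45 × 1.04×10^13 m³ × (916/999.2) = 4.290×10^12 m³ of water.
Garell: 0.45 × 7.96×10^5 Gt = 3.582×10^17 kg; dividing by ρ_w = 0.9992 g cm⁻³ = 999.2 kg m⁻³ gives 3.585×10^14 m³ of water.
Voris: 0.45 × 488 km³ × (916/999.2) = 201.3 km³ of water.
Total added water ≈ 3.630×10^14 m³ over 3.46×10^14 m² → Δh = 1.05 m = 1050 mm.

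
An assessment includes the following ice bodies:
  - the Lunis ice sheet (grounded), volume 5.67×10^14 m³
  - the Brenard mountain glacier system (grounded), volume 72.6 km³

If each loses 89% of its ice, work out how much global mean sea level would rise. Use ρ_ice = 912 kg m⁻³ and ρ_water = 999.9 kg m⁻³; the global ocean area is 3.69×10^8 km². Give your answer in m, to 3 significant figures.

≈ 1.25 m

Lunis: 0.89 × 5.67×10^14 m³ × (912/999.9) = 4.603×10^14 m³ of water.
Brenard: 0.89 × 72.6 km³ × (912/999.9) = 58.93 km³ of water.
Total added water ≈ 4.603×10^14 m³ over 3.69×10^14 m² → Δh = 1.25 m.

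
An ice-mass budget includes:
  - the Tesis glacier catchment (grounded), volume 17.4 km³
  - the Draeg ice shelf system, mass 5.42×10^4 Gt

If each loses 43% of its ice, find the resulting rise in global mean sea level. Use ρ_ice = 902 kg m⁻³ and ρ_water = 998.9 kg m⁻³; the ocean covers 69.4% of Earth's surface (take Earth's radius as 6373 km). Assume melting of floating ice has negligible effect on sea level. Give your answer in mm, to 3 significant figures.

≈ 0.0191 mm

Tesis: 0.43 × 17.4 km³ × (902/998.9) = 6.756 km³ of water.
The Draeg ice shelf system is floating and already displaces its own weight of water, so its melt adds essentially nothing to sea level.
Total added water ≈ 6.756×10^9 m³ over 3.54×10^14 m² → Δh = 1.91×10^-5 m = 0.0191 mm.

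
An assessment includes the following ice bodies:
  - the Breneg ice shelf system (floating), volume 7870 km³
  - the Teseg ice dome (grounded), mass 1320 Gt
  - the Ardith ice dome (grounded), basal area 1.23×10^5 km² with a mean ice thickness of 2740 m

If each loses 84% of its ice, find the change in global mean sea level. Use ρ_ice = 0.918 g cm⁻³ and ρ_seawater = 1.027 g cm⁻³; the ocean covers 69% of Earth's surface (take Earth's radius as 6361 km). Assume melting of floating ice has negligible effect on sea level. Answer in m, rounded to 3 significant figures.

≈ 0.724 m

The Breneg ice shelf system is floating and already displaces its own weight of water, so its melt adds essentially nothing to sea level.
Teseg: 0.84 × 1320 Gt = 1.109×10^15 kg; dividing by ρ_w = 1.027 g cm⁻³ = 1027 kg m⁻³ gives 1.080×10^12 m³ of water.
Ardith: ice volume = 1.23×10^5 km² × 2740 m = 3.370×10^5 km³; 0.84 × 3.370×10^5 × (918/1027) = 2.531×10^5 km³ of water.
Total added water ≈ 2.541×10^14 m³ over 3.51×10^14 m² → Δh = 0.724 m.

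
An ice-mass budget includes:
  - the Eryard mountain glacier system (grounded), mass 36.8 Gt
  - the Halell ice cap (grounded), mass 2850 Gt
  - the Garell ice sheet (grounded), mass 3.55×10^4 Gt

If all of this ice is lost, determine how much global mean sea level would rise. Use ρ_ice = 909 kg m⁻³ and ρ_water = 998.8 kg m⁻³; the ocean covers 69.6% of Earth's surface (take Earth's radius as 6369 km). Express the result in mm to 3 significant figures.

Eryard: 36.8 Gt = 3.680×10^13 kg; dividing by ρ_w = 998.8 kg m⁻³ gives 3.684×10^10 m³ of water.
Halell: 2850 Gt = 2.850×10^15 kg; dividing by ρ_w = 998.8 kg m⁻³ gives 2.853×10^12 m³ of water.
Garell: 3.55×10^4 Gt = 3.550×10^16 kg; dividing by ρ_w = 998.8 kg m⁻³ gives 3.554×10^13 m³ of water.
Total added water ≈ 3.843×10^13 m³ over 3.55×10^14 m² → Δh = 0.108 m = 108 mm.

≈ 108 mm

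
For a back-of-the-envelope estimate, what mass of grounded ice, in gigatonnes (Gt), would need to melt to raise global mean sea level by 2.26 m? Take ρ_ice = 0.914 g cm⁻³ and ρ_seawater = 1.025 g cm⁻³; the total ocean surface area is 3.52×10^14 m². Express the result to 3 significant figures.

≈ 8.15×10^5 Gt

Required water volume = Δh × A = 2.26 m × 3.52×10^14 m² = 7.955×10^14 m³.
ρ_w = 1.025 g cm⁻³ = 1025 kg m⁻³, so the mass of water = 7.955×10^14 m³ × 1025 kg m⁻³ = 8.154×10^17 kg = 8.15×10^5 Gt (and the same mass of ice, by conservation).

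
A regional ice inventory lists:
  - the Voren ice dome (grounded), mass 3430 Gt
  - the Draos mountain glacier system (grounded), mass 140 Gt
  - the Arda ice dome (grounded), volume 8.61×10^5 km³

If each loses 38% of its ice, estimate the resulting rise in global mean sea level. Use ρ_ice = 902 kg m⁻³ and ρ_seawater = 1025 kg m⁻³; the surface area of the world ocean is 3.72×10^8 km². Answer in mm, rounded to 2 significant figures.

≈ 780 mm

Voren: 0.38 × 3430 Gt = 1.303×10^15 kg; dividing by ρ_w = 1025 kg m⁻³ gives 1.272×10^12 m³ of water.
Draos: 0.38 × 140 Gt = 5.320×10^13 kg; dividing by ρ_w = 1025 kg m⁻³ gives 5.190×10^10 m³ of water.
Arda: 0.38 × 8.61×10^5 km³ × (902/1025) = 2.879×10^5 km³ of water.
Total added water ≈ 2.892×10^14 m³ over 3.72×10^14 m² → Δh = 0.778 m = 780 mm.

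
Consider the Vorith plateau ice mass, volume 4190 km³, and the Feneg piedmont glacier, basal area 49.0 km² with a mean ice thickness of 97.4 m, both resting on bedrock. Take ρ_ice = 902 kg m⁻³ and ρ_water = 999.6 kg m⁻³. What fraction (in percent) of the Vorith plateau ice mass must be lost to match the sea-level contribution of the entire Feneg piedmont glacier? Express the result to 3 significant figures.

≈ 0.114 %

Equal sea-level rise means equal mass of meltwater, i.e. equal mass of ice lost.
Ice mass of Feneg: 4.305×10^12 kg; ice mass of Vorith: 3.779×10^15 kg.
Fraction required = 4.305×10^12 / 3.779×10^15 = 1.14×10^-3 → 0.114 %.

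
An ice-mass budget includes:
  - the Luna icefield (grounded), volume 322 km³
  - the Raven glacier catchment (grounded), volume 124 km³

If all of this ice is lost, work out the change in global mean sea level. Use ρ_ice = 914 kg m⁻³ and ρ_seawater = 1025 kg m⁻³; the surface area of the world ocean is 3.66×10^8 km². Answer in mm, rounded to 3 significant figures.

Luna: 322 km³ × (914/1025) = 287.1 km³ of water.
Raven: 124 km³ × (914/1025) = 110.6 km³ of water.
Total added water ≈ 3.977×10^11 m³ over 3.66×10^14 m² → Δh = 1.09×10^-3 m = 1.09 mm.

≈ 1.09 mm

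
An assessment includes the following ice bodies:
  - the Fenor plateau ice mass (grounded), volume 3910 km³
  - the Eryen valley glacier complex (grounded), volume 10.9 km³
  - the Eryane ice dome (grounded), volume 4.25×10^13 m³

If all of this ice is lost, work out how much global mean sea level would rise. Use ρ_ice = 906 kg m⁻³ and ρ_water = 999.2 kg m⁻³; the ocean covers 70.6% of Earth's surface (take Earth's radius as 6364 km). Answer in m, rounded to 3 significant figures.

Fenor: 3910 km³ × (906/999.2) = 3545 km³ of water.
Eryen: 10.9 km³ × (906/999.2) = 9.883 km³ of water.
Eryane: 4.25×10^13 m³ × (906/999.2) = 3.854×10^13 m³ of water.
Total added water ≈ 4.209×10^13 m³ over 3.59×10^14 m² → Δh = 0.117 m.

≈ 0.117 m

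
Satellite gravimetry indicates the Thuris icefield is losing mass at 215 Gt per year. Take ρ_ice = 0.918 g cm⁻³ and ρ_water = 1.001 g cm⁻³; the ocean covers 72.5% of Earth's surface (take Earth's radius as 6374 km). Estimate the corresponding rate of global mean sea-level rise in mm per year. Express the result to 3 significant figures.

≈ 0.580 mm/yr

ρ_w = 1.001 g cm⁻³ = 1001 kg m⁻³. Annual water volume added = 215 Gt / ρ_w = 2.150×10^14 kg / 1001 kg m⁻³ = 2.148×10^11 m³.
Δh per year = 2.148×10^11 / 3.70×10^14 = 5.80×10^-4 m = 0.580 mm.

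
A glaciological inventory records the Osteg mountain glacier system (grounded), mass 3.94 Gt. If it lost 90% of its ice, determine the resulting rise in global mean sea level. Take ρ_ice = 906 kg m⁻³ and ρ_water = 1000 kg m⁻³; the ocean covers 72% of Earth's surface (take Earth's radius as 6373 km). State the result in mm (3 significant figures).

≈ 9.65×10^-3 mm

Osteg: 0.9 × 3.94 Gt = 3.546×10^12 kg; dividing by ρ_w = 1000 kg m⁻³ gives 3.546×10^9 m³ of water.
Spread over 3.67×10^14 m² of ocean, Δh = 3.546×10^9 / 3.67×10^14 = 9.65×10^-6 m = 9.65×10^-3 mm.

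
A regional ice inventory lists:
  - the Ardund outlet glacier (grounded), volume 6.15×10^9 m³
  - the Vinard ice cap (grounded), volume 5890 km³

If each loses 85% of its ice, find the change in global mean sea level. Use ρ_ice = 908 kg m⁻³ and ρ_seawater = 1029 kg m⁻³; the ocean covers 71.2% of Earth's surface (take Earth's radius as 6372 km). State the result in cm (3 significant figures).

≈ 1.22 cm

Ardund: 0.85 × 6.15×10^9 m³ × (908/1029) = 4.613×10^9 m³ of water.
Vinard: 0.85 × 5890 km³ × (908/1029) = 4418 km³ of water.
Total added water ≈ 4.422×10^12 m³ over 3.63×10^14 m² → Δh = 0.0122 m = 1.22 cm.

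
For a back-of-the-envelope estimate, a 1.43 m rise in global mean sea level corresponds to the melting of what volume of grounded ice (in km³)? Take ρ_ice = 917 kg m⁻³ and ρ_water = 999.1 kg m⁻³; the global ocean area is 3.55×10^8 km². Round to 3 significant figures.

Required water volume = Δh × A = 1.43 m × 3.55×10^14 m² = 5.076×10^14 m³ = 5.076×10^5 km³.
Ice volume = water volume × ρ_w/ρ_ice = 5.076×10^5 × 999.1/917 = 5.53×10^5 km³.

≈ 5.53×10^5 km³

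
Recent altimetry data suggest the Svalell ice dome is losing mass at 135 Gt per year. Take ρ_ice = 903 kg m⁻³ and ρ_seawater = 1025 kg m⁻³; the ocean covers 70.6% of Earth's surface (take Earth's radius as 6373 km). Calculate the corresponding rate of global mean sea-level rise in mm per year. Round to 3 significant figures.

≈ 0.366 mm/yr

ρ_w = 1025 kg m⁻³. Annual water volume added = 135 Gt / ρ_w = 1.350×10^14 kg / 1025 kg m⁻³ = 1.317×10^11 m³.
Δh per year = 1.317×10^11 / 3.60×10^14 = 3.66×10^-4 m = 0.366 mm.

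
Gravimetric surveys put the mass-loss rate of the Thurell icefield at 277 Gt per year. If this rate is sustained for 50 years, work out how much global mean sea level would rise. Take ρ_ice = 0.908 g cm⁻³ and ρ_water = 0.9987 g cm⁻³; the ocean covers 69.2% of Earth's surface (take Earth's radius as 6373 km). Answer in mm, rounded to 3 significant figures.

Total mass lost = 277 Gt/yr × 50 yr = 1.385×10^4 Gt = 1.385×10^16 kg.
ρ_w = 0.9987 g cm⁻³ = 998.7 kg m⁻³, so water volume = 1.385×10^16 / 998.7 = 1.387×10^13 m³.
Δh = 1.387×10^13 / 3.53×10^14 = 0.0393 m = 39.3 mm.

≈ 39.3 mm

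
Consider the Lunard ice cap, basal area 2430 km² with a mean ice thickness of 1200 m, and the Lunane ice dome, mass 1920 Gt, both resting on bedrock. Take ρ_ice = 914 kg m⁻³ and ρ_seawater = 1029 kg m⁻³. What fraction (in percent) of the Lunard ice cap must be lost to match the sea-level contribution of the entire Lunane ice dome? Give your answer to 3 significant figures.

Equal sea-level rise means equal mass of meltwater, i.e. equal mass of ice lost.
Ice mass of Lunane: 1.920×10^15 kg; ice mass of Lunard: 2.665×10^15 kg.
Fraction required = 1.920×10^15 / 2.665×10^15 = 0.720 → 72.0 %.

≈ 72.0 %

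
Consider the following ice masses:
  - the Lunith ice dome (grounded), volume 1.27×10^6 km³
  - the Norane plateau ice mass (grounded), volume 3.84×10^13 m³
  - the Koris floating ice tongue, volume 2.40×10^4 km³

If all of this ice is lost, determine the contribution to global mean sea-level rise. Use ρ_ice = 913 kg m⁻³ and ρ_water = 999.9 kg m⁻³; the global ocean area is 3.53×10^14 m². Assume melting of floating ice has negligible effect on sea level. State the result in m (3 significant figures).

Lunith: 1.27×10^6 km³ × (913/999.9) = 1.160×10^6 km³ of water.
Norane: 3.84×10^13 m³ × (913/999.9) = 3.506×10^13 m³ of water.
The Koris floating ice tongue is floating and already displaces its own weight of water, so its melt adds essentially nothing to sea level.
Total added water ≈ 1.195×10^15 m³ over 3.53×10^14 m² → Δh = 3.38 m.

≈ 3.38 m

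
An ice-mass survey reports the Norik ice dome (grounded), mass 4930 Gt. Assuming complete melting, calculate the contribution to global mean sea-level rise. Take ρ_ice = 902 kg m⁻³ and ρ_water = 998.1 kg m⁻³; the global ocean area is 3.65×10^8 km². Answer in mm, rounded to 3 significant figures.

≈ 13.5 mm

Norik: 4930 Gt = 4.930×10^15 kg; dividing by ρ_w = 998.1 kg m⁻³ gives 4.939×10^12 m³ of water.
Spread over 3.65×10^14 m² of ocean, Δh = 4.939×10^12 / 3.65×10^14 = 0.0135 m = 13.5 mm.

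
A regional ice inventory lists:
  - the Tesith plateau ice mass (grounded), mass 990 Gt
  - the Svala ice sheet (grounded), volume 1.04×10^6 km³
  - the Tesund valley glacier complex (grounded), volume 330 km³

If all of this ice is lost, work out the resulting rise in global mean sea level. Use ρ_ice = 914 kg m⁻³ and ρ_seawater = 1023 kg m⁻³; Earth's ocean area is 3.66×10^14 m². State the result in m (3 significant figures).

≈ 2.54 m

Tesith: 990 Gt = 9.900×10^14 kg; dividing by ρ_w = 1023 kg m⁻³ gives 9.677×10^11 m³ of water.
Svala: 1.04×10^6 km³ × (914/1023) = 9.292×10^5 km³ of water.
Tesund: 330 km³ × (914/1023) = 294.8 km³ of water.
Total added water ≈ 9.305×10^14 m³ over 3.66×10^14 m² → Δh = 2.54 m.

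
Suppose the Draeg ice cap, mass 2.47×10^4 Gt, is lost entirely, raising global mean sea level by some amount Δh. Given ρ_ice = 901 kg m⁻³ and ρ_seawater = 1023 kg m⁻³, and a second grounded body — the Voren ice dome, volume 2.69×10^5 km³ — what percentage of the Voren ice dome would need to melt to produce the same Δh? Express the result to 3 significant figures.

≈ 10.2 %

Equal sea-level rise means equal mass of meltwater, i.e. equal mass of ice lost.
Ice mass of Draeg: 2.470×10^16 kg; ice mass of Voren: 2.424×10^17 kg.
Fraction required = 2.470×10^16 / 2.424×10^17 = 0.102 → 10.2 %.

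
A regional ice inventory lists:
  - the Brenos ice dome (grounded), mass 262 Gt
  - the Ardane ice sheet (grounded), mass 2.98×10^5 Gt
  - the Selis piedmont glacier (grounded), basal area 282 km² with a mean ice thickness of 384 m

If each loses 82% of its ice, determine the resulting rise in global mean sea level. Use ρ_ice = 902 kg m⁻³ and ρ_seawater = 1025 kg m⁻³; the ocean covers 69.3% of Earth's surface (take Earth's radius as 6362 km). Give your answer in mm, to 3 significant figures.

≈ 677 mm

Brenos: 0.82 × 262 Gt = 2.148×10^14 kg; dividing by ρ_w = 1025 kg m⁻³ gives 2.096×10^11 m³ of water.
Ardane: 0.82 × 2.98×10^5 Gt = 2.444×10^17 kg; dividing by ρ_w = 1025 kg m⁻³ gives 2.384×10^14 m³ of water.
Selis: ice volume = 282 km² × 384 m = 108.3 km³; 0.82 × 108.3 × (902/1025) = 78.14 km³ of water.
Total added water ≈ 2.387×10^14 m³ over 3.52×10^14 m² → Δh = 0.677 m = 677 mm.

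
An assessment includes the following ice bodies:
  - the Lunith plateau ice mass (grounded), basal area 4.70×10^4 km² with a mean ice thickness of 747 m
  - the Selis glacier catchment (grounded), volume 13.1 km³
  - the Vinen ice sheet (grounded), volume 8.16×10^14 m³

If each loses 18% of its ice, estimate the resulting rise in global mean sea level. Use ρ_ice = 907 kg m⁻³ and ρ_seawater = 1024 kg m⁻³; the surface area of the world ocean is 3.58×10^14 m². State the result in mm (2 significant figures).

Lunith: ice volume = 4.70×10^4 km² × 747 m = 3.511×10^4 km³; 0.18 × 3.511×10^4 × (907/1024) = 5598 km³ of water.
Selis: 0.18 × 13.1 km³ × (907/1024) = 2.089 km³ of water.
Vinen: 0.18 × 8.16×10^14 m³ × (907/1024) = 1.301×10^14 m³ of water.
Total added water ≈ 1.357×10^14 m³ over 3.58×10^14 m² → Δh = 0.379 m = 380 mm.

≈ 380 mm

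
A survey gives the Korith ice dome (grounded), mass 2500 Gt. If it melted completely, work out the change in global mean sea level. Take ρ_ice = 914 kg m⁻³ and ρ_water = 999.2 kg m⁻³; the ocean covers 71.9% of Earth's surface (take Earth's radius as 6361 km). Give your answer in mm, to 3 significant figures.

≈ 6.84 mm

Korith: 2500 Gt = 2.500×10^15 kg; dividing by ρ_w = 999.2 kg m⁻³ gives 2.502×10^12 m³ of water.
Spread over 3.66×10^14 m² of ocean, Δh = 2.502×10^12 / 3.66×10^14 = 6.84×10^-3 m = 6.84 mm.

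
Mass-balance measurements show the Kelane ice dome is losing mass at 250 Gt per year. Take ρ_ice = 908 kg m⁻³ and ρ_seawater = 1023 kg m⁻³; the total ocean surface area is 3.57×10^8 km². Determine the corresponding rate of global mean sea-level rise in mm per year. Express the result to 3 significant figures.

≈ 0.685 mm/yr

ρ_w = 1023 kg m⁻³. Annual water volume added = 250 Gt / ρ_w = 2.500×10^14 kg / 1023 kg m⁻³ = 2.444×10^11 m³.
Δh per year = 2.444×10^11 / 3.57×10^14 = 6.85×10^-4 m = 0.685 mm.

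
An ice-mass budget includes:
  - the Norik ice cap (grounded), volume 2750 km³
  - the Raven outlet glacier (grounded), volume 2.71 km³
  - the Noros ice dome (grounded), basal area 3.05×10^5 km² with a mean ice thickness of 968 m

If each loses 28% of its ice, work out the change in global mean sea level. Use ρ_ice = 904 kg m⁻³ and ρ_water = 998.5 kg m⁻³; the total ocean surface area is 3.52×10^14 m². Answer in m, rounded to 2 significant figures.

≈ 0.21 m

Norik: 0.28 × 2750 km³ × (904/998.5) = 697.1 km³ of water.
Raven: 0.28 × 2.71 km³ × (904/998.5) = 0.6870 km³ of water.
Noros: ice volume = 3.05×10^5 km² × 968 m = 2.952×10^5 km³; 0.28 × 2.952×10^5 × (904/998.5) = 7.484×10^4 km³ of water.
Total added water ≈ 7.554×10^13 m³ over 3.52×10^14 m² → Δh = 0.215 m.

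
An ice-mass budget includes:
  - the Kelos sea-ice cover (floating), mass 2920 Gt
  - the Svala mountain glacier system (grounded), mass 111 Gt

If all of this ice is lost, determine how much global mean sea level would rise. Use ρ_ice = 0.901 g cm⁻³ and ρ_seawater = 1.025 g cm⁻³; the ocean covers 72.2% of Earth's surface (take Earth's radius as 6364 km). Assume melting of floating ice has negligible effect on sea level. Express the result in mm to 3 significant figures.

The Kelos sea-ice cover is floating and already displaces its own weight of water, so its melt adds essentially nothing to sea level.
Svala: 111 Gt = 1.110×10^14 kg; dividing by ρ_w = 1.025 g cm⁻³ = 1025 kg m⁻³ gives 1.083×10^11 m³ of water.
Total added water ≈ 1.083×10^11 m³ over 3.67×10^14 m² → Δh = 2.95×10^-4 m = 0.295 mm.

≈ 0.295 mm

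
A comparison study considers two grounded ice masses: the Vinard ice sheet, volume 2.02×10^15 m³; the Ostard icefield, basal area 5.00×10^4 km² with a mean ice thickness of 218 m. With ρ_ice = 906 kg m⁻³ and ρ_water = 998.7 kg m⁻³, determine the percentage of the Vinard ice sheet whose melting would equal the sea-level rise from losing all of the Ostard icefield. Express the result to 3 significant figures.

≈ 0.540 %

Equal sea-level rise means equal mass of meltwater, i.e. equal mass of ice lost.
Ice mass of Ostard: 9.875×10^15 kg; ice mass of Vinard: 1.830×10^18 kg.
Fraction required = 9.875×10^15 / 1.830×10^18 = 5.40×10^-3 → 0.540 %.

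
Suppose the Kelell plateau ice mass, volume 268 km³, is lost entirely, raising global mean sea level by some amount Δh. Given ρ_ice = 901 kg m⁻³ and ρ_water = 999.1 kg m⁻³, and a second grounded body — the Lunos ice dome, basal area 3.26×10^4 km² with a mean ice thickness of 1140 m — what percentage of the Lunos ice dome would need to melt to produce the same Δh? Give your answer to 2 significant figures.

≈ 0.72 %

Equal sea-level rise means equal mass of meltwater, i.e. equal mass of ice lost.
Ice mass of Kelell: 2.415×10^14 kg; ice mass of Lunos: 3.348×10^16 kg.
Fraction required = 2.415×10^14 / 3.348×10^16 = 7.21×10^-3 → 0.72 %.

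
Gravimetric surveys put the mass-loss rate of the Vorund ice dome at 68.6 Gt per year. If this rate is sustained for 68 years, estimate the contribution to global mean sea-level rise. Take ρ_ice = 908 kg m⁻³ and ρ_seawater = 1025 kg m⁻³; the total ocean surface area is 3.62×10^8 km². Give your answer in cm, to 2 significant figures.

Total mass lost = 68.6 Gt/yr × 68 yr = 4665 Gt = 4.665×10^15 kg.
ρ_w = 1025 kg m⁻³, so water volume = 4.665×10^15 / 1025 = 4.551×10^12 m³.
Δh = 4.551×10^12 / 3.62×10^14 = 0.0126 m = 1.3 cm.

≈ 1.3 cm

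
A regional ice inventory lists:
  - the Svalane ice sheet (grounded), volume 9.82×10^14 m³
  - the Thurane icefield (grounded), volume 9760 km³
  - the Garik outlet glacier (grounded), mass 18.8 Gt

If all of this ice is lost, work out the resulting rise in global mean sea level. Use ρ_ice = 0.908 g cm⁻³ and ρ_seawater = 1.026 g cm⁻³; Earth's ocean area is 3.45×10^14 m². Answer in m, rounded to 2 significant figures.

Svalane: 9.82×10^14 m³ × (908/1026) = 8.691×10^14 m³ of water.
Thurane: 9760 km³ × (908/1026) = 8638 km³ of water.
Garik: 18.8 Gt = 1.880×10^13 kg; dividing by ρ_w = 1.026 g cm⁻³ = 1026 kg m⁻³ gives 1.832×10^10 m³ of water.
Total added water ≈ 8.777×10^14 m³ over 3.45×10^14 m² → Δh = 2.54 m.

≈ 2.5 m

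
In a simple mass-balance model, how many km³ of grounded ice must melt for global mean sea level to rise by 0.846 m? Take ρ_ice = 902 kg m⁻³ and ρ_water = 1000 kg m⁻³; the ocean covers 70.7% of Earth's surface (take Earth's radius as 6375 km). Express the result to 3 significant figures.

Required water volume = Δh × A = 0.846 m × 3.61×10^14 m² = 3.055×10^14 m³ = 3.055×10^5 km³.
Ice volume = water volume × ρ_w/ρ_ice = 3.055×10^5 × 1000/902 = 3.39×10^5 km³.

≈ 3.39×10^5 km³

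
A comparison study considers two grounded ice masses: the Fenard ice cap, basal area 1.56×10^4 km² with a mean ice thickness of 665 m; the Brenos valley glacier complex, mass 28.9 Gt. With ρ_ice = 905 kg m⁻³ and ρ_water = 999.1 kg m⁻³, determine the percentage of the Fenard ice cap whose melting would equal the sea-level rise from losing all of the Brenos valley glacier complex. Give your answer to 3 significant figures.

Equal sea-level rise means equal mass of meltwater, i.e. equal mass of ice lost.
Ice mass of Brenos: 2.890×10^13 kg; ice mass of Fenard: 9.388×10^15 kg.
Fraction required = 2.890×10^13 / 9.388×10^15 = 3.08×10^-3 → 0.308 %.

≈ 0.308 %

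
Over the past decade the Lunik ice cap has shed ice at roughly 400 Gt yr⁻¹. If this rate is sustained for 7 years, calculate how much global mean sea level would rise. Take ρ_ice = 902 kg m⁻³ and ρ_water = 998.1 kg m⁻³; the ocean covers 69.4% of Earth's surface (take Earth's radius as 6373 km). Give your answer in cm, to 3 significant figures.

≈ 0.792 cm

Total mass lost = 400 Gt/yr × 7 yr = 2800 Gt = 2.800×10^15 kg.
ρ_w = 998.1 kg m⁻³, so water volume = 2.800×10^15 / 998.1 = 2.805×10^12 m³.
Δh = 2.805×10^12 / 3.54×10^14 = 7.92×10^-3 m = 0.792 cm.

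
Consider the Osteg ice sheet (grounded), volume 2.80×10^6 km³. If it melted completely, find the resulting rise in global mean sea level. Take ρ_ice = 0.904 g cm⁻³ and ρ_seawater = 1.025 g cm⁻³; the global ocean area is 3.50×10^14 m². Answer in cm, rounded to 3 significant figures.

Osteg: 2.80×10^6 km³ × (904/1025) = 2.469×10^6 km³ of water.
Spread over 3.50×10^14 m² of ocean, Δh = 2.469×10^15 / 3.50×10^14 = 7.06 m = 706 cm.

≈ 706 cm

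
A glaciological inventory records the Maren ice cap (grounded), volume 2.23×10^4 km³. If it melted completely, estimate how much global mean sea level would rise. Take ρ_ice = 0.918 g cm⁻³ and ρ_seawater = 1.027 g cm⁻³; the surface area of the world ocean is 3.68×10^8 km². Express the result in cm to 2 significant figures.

≈ 5.4 cm

Maren: 2.23×10^4 km³ × (918/1027) = 1.993×10^4 km³ of water.
Spread over 3.68×10^14 m² of ocean, Δh = 1.993×10^13 / 3.68×10^14 = 0.0542 m = 5.4 cm.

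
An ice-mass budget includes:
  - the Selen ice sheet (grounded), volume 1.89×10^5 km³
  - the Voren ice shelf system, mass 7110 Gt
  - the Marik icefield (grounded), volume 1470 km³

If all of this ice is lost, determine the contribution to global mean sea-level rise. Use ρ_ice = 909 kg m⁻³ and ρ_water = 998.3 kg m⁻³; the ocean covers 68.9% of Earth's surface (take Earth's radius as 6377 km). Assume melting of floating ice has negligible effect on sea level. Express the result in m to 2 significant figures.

≈ 0.49 m

Selen: 1.89×10^5 km³ × (909/998.3) = 1.721×10^5 km³ of water.
The Voren ice shelf system is floating and already displaces its own weight of water, so its melt adds essentially nothing to sea level.
Marik: 1470 km³ × (909/998.3) = 1339 km³ of water.
Total added water ≈ 1.734×10^14 m³ over 3.52×10^14 m² → Δh = 0.493 m.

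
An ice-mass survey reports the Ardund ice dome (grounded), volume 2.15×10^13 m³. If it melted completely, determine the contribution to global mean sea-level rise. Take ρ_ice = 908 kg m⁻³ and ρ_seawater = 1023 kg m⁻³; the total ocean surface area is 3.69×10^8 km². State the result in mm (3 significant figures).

≈ 51.7 mm

Ardund: 2.15×10^13 m³ × (908/1023) = 1.908×10^13 m³ of water.
Spread over 3.69×10^14 m² of ocean, Δh = 1.908×10^13 / 3.69×10^14 = 0.0517 m = 51.7 mm.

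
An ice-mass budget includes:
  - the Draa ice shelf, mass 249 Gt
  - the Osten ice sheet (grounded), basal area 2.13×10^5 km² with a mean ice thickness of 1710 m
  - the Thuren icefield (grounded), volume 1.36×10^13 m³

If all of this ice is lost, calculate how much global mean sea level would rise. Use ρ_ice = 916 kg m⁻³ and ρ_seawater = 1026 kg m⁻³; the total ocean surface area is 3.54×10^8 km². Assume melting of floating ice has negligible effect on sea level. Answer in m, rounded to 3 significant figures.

≈ 0.953 m

The Draa ice shelf is floating and already displaces its own weight of water, so its melt adds essentially nothing to sea level.
Osten: ice volume = 2.13×10^5 km² × 1710 m = 3.642×10^5 km³; 3.642×10^5 × (916/1026) = 3.252×10^5 km³ of water.
Thuren: 1.36×10^13 m³ × (916/1026) = 1.214×10^13 m³ of water.
Total added water ≈ 3.373×10^14 m³ over 3.54×10^14 m² → Δh = 0.953 m.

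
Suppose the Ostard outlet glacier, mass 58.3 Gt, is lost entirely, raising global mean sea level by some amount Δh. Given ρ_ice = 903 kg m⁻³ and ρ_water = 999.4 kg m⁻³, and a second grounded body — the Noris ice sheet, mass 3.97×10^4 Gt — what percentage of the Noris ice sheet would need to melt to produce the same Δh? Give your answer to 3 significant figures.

Equal sea-level rise means equal mass of meltwater, i.e. equal mass of ice lost.
Ice mass of Ostard: 5.830×10^13 kg; ice mass of Noris: 3.970×10^16 kg.
Fraction required = 5.830×10^13 / 3.970×10^16 = 1.47×10^-3 → 0.147 %.

≈ 0.147 %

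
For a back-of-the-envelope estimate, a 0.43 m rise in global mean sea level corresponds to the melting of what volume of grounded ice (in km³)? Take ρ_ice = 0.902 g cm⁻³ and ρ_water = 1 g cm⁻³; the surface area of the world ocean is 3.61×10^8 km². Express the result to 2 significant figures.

≈ 1.7×10^5 km³

Required water volume = Δh × A = 0.43 m × 3.61×10^14 m² = 1.552×10^14 m³ = 1.552×10^5 km³.
Ice volume = water volume × ρ_w/ρ_ice = 1.552×10^5 × 1000/902 = 1.7×10^5 km³.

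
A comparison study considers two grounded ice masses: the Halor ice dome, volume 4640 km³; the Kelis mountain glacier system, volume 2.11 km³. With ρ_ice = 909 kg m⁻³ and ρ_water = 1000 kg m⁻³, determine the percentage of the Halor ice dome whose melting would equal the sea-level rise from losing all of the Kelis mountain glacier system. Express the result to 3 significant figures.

Equal sea-level rise means equal mass of meltwater, i.e. equal mass of ice lost.
Ice mass of Kelis: 1.918×10^12 kg; ice mass of Halor: 4.218×10^15 kg.
Fraction required = 1.918×10^12 / 4.218×10^15 = 4.55×10^-4 → 0.0455 %.

≈ 0.0455 %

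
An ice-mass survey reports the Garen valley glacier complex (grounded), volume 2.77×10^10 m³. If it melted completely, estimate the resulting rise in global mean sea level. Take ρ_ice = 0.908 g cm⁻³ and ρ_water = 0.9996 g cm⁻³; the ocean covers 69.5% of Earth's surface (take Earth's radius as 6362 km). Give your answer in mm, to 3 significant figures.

≈ 0.0712 mm

Garen: 2.77×10^10 m³ × (908/999.6) = 2.516×10^10 m³ of water.
Spread over 3.53×10^14 m² of ocean, Δh = 2.516×10^10 / 3.53×10^14 = 7.12×10^-5 m = 0.0712 mm.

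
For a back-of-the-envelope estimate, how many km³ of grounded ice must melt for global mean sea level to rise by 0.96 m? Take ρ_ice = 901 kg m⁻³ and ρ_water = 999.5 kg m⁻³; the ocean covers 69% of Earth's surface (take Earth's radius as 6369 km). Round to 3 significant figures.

≈ 3.75×10^5 km³

Required water volume = Δh × A = 0.96 m × 3.52×10^14 m² = 3.377×10^14 m³ = 3.377×10^5 km³.
Ice volume = water volume × ρ_w/ρ_ice = 3.377×10^5 × 999.5/901 = 3.75×10^5 km³.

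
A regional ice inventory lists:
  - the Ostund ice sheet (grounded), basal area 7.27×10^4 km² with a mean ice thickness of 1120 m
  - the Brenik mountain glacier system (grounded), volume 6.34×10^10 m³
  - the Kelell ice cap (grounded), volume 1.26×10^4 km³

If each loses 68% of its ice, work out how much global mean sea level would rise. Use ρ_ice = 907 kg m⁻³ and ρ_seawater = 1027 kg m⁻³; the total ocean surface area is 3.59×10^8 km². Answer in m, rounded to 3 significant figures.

≈ 0.157 m

Ostund: ice volume = 7.27×10^4 km² × 1120 m = 8.142×10^4 km³; 0.68 × 8.142×10^4 × (907/1027) = 4.890×10^4 km³ of water.
Brenik: 0.68 × 6.34×10^10 m³ × (907/1027) = 3.807×10^10 m³ of water.
Kelell: 0.68 × 1.26×10^4 km³ × (907/1027) = 7567 km³ of water.
Total added water ≈ 5.650×10^13 m³ over 3.59×10^14 m² → Δh = 0.157 m.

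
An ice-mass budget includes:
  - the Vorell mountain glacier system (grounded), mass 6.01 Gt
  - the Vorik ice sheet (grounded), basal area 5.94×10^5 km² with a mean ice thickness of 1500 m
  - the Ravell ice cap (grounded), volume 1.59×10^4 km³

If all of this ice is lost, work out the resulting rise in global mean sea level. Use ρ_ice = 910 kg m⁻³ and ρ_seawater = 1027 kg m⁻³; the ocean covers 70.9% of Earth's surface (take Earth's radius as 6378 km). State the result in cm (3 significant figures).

≈ 222 cm

Vorell: 6.01 Gt = 6.010×10^12 kg; dividing by ρ_w = 1027 kg m⁻³ gives 5.852×10^9 m³ of water.
Vorik: ice volume = 5.94×10^5 km² × 1500 m = 8.910×10^5 km³; 8.910×10^5 × (910/1027) = 7.895×10^5 km³ of water.
Ravell: 1.59×10^4 km³ × (910/1027) = 1.409×10^4 km³ of water.
Total added water ≈ 8.036×10^14 m³ over 3.62×10^14 m² → Δh = 2.22 m = 222 cm.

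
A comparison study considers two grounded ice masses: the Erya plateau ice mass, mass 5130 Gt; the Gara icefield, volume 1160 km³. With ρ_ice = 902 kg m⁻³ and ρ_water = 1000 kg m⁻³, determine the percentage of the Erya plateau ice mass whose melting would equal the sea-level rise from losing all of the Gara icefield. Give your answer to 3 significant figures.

Equal sea-level rise means equal mass of meltwater, i.e. equal mass of ice lost.
Ice mass of Gara: 1.046×10^15 kg; ice mass of Erya: 5.130×10^15 kg.
Fraction required = 1.046×10^15 / 5.130×10^15 = 0.204 → 20.4 %.

≈ 20.4 %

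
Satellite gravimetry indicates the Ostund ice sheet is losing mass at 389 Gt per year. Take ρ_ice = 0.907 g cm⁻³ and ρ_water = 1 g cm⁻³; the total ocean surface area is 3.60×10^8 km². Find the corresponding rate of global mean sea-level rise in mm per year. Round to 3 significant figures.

≈ 1.08 mm/yr

ρ_w = 1 g cm⁻³ = 1000 kg m⁻³. Annual water volume added = 389 Gt / ρ_w = 3.890×10^14 kg / 1000 kg m⁻³ = 3.890×10^11 m³.
Δh per year = 3.890×10^11 / 3.60×10^14 = 1.08×10^-3 m = 1.08 mm.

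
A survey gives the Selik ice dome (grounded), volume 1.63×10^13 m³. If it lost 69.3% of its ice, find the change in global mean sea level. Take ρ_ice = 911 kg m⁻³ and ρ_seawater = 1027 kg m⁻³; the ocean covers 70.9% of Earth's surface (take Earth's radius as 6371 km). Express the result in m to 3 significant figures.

Selik: 0.693 × 1.63×10^13 m³ × (911/1027) = 1.002×10^13 m³ of water.
Spread over 3.62×10^14 m² of ocean, Δh = 1.002×10^13 / 3.62×10^14 = 0.0277 m.

≈ 0.0277 m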